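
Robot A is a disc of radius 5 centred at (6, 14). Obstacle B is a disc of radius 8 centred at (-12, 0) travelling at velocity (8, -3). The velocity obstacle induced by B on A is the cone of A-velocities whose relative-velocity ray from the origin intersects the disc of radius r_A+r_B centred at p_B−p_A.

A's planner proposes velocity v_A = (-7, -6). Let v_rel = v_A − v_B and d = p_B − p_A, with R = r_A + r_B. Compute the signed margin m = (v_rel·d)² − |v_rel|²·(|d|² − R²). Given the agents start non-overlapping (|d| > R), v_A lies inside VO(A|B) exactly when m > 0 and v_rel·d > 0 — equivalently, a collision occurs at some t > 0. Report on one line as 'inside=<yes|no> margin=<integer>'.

d = (-18, -14),  |d|² = 520;  R = 5+8 = 13,  c = 520−13² = 351
v_rel = (-15, -3),  |v_rel|² = 234;  v_rel·d = (-15)·(-18) + (-3)·(-14) = 312
234·t² − 624·t + 351 = 0  ⇒  m = 312² − 234·351 = 15210
m = 15210 > 0,  v_rel·d = 312 > 0  ⇒  inside

inside=yes margin=15210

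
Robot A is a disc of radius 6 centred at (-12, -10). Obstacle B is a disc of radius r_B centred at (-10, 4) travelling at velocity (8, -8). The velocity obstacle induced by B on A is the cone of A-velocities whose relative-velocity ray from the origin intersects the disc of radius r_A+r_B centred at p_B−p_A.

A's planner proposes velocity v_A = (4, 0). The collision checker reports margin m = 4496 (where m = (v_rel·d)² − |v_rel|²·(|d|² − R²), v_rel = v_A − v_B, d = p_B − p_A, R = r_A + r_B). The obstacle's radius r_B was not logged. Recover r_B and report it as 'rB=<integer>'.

m = 4496
d = (2, 14);  v_rel = (-4, 8),  |v_rel|² = 80
v_rel×d = (-4)·(14) − (8)·(2) = -72
since m = R²·80 − (-72)²:  R² = (5184 + 4496) / 80 = 121
R = √121 = 11  ⇒  r_B = 11 − 6 = 5

rB=5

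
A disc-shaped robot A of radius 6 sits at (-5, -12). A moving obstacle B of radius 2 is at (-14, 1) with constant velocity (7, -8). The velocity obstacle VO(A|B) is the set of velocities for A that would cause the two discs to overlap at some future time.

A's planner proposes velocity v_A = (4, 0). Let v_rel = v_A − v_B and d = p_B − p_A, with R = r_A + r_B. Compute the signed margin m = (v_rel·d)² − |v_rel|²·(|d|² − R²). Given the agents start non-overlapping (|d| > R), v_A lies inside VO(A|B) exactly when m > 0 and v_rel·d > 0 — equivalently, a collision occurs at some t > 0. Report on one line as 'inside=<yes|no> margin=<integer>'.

d = (-9, 13),  |d|² = 250;  R = 6+2 = 8,  c = 250−8² = 186
v_rel = (-3, 8),  |v_rel|² = 73;  v_rel·d = (-3)·(-9) + (8)·(13) = 131
73·t² − 262·t + 186 = 0  ⇒  m = 131² − 73·186 = 3583
m = 3583 > 0,  v_rel·d = 131 > 0  ⇒  inside

inside=yes margin=3583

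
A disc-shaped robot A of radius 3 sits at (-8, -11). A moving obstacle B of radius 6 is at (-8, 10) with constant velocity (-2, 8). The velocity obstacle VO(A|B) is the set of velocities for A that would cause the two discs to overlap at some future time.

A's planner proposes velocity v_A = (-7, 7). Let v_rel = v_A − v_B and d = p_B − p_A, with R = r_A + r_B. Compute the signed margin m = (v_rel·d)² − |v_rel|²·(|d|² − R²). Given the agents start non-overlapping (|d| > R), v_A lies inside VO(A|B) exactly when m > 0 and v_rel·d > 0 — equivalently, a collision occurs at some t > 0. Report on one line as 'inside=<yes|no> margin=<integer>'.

d = (0, 21),  |d|² = 441;  R = 3+6 = 9,  c = 441−9² = 360
v_rel = (-5, -1),  |v_rel|² = 26;  v_rel·d = (-5)·(0) + (-1)·(21) = -21
26·t² + 42·t + 360 = 0  ⇒  m = (-21)² − 26·360 = -8919
m = -8919 < 0,  v_rel·d = -21 < 0  ⇒  outside

inside=no margin=-8919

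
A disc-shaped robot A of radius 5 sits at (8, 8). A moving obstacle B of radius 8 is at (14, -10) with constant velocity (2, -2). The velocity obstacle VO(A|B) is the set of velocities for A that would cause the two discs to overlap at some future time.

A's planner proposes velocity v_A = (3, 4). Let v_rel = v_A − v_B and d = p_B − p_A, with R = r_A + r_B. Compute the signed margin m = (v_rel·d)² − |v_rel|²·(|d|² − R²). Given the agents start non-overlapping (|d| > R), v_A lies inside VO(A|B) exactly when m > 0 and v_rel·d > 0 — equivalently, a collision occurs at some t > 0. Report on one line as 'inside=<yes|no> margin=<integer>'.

d = (6, -18),  |d|² = 360;  R = 5+8 = 13,  c = 360−13² = 191
v_rel = (1, 6),  |v_rel|² = 37;  v_rel·d = (1)·(6) + (6)·(-18) = -102
37·t² + 204·t + 191 = 0  ⇒  m = (-102)² − 37·191 = 3337
m = 3337 > 0,  v_rel·d = -102 < 0  ⇒  outside

inside=no margin=3337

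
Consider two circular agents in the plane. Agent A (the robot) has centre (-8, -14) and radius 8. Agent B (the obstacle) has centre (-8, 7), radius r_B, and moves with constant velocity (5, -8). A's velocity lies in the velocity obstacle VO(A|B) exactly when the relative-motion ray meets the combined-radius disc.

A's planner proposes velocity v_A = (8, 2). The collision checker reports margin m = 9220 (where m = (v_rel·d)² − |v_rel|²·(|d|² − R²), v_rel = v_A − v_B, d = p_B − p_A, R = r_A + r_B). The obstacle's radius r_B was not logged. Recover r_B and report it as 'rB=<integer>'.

m = 9220
d = (0, 21);  v_rel = (3, 10),  |v_rel|² = 109
v_rel×d = (3)·(21) − (10)·(0) = 63
since m = R²·109 − 63²:  R² = (3969 + 9220) / 109 = 121
R = √121 = 11  ⇒  r_B = 11 − 8 = 3

rB=3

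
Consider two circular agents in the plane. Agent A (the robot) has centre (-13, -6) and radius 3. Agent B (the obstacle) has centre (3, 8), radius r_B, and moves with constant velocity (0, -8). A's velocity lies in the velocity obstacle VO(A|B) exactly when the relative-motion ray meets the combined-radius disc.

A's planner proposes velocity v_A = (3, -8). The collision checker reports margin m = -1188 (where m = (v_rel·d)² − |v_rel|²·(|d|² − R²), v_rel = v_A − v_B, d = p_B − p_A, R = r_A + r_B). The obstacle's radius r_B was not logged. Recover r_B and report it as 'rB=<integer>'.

m = -1188
d = (16, 14);  v_rel = (3, 0),  |v_rel|² = 9
v_rel×d = (3)·(14) − (0)·(16) = 42
since m = R²·9 − 42²:  R² = (1764 + -1188) / 9 = 64
R = √64 = 8  ⇒  r_B = 8 − 3 = 5

rB=5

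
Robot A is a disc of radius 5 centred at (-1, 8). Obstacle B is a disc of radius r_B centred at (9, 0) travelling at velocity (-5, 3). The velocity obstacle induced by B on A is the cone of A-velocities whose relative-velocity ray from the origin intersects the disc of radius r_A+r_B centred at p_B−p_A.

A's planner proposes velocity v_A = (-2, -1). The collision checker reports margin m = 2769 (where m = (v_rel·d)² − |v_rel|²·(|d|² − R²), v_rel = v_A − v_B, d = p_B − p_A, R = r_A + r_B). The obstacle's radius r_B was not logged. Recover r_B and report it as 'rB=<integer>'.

m = 2769
d = (10, -8);  v_rel = (3, -4),  |v_rel|² = 25
v_rel×d = (3)·(-8) − (-4)·(10) = 16
since m = R²·25 − 16²:  R² = (256 + 2769) / 25 = 121
R = √121 = 11  ⇒  r_B = 11 − 5 = 6

rB=6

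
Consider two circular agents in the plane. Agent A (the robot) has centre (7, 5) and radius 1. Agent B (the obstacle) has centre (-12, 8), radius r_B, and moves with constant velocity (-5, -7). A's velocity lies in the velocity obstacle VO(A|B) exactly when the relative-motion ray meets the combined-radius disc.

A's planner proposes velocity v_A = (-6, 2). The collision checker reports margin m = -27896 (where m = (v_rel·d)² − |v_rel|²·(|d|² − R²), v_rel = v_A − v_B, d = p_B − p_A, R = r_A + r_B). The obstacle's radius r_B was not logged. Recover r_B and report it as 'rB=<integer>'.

m = -27896
d = (-19, 3);  v_rel = (-1, 9),  |v_rel|² = 82
v_rel×d = (-1)·(3) − (9)·(-19) = 168
since m = R²·82 − 168²:  R² = (28224 + -27896) / 82 = 4
R = √4 = 2  ⇒  r_B = 2 − 1 = 1

rB=1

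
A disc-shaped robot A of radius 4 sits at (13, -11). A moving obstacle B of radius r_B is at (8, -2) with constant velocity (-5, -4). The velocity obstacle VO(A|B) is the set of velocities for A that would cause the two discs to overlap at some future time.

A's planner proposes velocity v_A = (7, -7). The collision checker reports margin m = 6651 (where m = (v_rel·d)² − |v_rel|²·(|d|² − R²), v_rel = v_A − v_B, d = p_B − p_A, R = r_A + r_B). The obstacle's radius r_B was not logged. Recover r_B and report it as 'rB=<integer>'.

m = 6651
d = (-5, 9);  v_rel = (12, -3),  |v_rel|² = 153
v_rel×d = (12)·(9) − (-3)·(-5) = 93
since m = R²·153 − 93²:  R² = (8649 + 6651) / 153 = 100
R = √100 = 10  ⇒  r_B = 10 − 4 = 6

rB=6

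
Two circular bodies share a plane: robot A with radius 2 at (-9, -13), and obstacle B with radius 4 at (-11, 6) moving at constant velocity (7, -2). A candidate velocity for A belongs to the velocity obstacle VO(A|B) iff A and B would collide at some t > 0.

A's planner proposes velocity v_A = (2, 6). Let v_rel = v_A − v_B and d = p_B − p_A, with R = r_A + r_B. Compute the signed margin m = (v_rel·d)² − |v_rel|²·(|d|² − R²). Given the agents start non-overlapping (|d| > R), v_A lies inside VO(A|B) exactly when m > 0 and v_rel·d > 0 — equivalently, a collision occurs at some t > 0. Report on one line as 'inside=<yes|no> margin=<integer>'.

d = (-2, 19),  |d|² = 365;  R = 2+4 = 6,  c = 365−6² = 329
v_rel = (-5, 8),  |v_rel|² = 89;  v_rel·d = (-5)·(-2) + (8)·(19) = 162
89·t² − 324·t + 329 = 0  ⇒  m = 162² − 89·329 = -3037
m = -3037 < 0,  v_rel·d = 162 > 0  ⇒  outside

inside=no margin=-3037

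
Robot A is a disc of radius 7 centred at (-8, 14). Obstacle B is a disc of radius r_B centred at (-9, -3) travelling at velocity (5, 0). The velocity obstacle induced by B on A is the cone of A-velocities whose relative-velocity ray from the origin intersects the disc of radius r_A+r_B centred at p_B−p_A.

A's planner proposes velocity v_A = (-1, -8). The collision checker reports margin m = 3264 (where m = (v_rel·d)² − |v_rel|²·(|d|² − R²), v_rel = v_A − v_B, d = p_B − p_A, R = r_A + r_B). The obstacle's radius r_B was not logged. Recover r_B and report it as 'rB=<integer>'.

m = 3264
d = (-1, -17);  v_rel = (-6, -8),  |v_rel|² = 100
v_rel×d = (-6)·(-17) − (-8)·(-1) = 94
since m = R²·100 − 94²:  R² = (8836 + 3264) / 100 = 121
R = √121 = 11  ⇒  r_B = 11 − 7 = 4

rB=4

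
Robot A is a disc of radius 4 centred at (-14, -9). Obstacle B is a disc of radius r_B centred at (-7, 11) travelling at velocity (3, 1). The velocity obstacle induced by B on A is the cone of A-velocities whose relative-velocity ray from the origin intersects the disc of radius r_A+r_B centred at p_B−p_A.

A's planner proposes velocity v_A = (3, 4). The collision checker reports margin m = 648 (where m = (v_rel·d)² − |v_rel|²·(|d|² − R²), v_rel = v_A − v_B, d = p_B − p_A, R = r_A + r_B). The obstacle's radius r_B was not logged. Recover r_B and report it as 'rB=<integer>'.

m = 648
d = (7, 20);  v_rel = (0, 3),  |v_rel|² = 9
v_rel×d = (0)·(20) − (3)·(7) = -21
since m = R²·9 − (-21)²:  R² = (441 + 648) / 9 = 121
R = √121 = 11  ⇒  r_B = 11 − 4 = 7

rB=7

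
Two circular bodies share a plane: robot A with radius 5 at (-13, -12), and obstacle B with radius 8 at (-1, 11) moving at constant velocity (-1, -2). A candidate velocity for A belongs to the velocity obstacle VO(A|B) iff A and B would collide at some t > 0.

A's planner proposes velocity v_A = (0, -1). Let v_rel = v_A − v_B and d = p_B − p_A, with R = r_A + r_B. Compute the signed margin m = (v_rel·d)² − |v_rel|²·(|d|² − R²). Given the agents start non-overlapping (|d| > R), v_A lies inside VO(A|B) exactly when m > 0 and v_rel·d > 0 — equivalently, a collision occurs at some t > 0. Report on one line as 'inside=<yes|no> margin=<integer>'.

d = (12, 23),  |d|² = 673;  R = 5+8 = 13,  c = 673−13² = 504
v_rel = (1, 1),  |v_rel|² = 2;  v_rel·d = (1)·(12) + (1)·(23) = 35
2·t² − 70·t + 504 = 0  ⇒  m = 35² − 2·504 = 217
m = 217 > 0,  v_rel·d = 35 > 0  ⇒  inside

inside=yes margin=217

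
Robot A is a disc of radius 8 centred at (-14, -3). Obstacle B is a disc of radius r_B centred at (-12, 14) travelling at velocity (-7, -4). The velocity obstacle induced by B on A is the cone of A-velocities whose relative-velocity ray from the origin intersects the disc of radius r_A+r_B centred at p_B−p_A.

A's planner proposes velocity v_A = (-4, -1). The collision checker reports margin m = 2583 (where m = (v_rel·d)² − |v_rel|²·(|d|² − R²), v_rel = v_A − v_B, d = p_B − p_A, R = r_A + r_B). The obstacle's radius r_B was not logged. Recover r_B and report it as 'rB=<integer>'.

m = 2583
d = (2, 17);  v_rel = (3, 3),  |v_rel|² = 18
v_rel×d = (3)·(17) − (3)·(2) = 45
since m = R²·18 − 45²:  R² = (2025 + 2583) / 18 = 256
R = √256 = 16  ⇒  r_B = 16 − 8 = 8

rB=8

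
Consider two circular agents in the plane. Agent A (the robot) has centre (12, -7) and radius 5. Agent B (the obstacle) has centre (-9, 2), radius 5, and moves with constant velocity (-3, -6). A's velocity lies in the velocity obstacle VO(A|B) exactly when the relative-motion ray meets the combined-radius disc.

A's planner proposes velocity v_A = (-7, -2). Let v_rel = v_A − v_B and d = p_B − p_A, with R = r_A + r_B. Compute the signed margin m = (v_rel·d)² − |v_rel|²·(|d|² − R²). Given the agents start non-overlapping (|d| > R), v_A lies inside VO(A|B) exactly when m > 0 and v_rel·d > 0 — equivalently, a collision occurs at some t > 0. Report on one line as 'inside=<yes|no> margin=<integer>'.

d = (-21, 9),  |d|² = 522;  R = 5+5 = 10,  c = 522−10² = 422
v_rel = (-4, 4),  |v_rel|² = 32;  v_rel·d = (-4)·(-21) + (4)·(9) = 120
32·t² − 240·t + 422 = 0  ⇒  m = 120² − 32·422 = 896
m = 896 > 0,  v_rel·d = 120 > 0  ⇒  inside

inside=yes margin=896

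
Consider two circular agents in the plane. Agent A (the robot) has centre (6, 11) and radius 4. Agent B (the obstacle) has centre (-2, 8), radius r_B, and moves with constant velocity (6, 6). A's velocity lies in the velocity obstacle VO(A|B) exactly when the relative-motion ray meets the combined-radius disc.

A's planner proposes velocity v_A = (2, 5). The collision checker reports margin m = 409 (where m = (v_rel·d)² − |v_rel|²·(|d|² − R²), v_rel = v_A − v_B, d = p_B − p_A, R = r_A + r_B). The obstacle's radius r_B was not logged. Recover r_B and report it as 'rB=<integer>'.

m = 409
d = (-8, -3);  v_rel = (-4, -1),  |v_rel|² = 17
v_rel×d = (-4)·(-3) − (-1)·(-8) = 4
since m = R²·17 − 4²:  R² = (16 + 409) / 17 = 25
R = √25 = 5  ⇒  r_B = 5 − 4 = 1

rB=1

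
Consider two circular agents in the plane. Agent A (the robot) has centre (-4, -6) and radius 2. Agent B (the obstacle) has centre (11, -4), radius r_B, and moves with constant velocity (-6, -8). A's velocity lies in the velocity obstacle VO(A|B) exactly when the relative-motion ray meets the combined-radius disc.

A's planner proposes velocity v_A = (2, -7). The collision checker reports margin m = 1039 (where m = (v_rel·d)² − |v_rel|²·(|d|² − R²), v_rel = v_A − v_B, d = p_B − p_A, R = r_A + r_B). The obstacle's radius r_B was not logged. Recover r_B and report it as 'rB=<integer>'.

m = 1039
d = (15, 2);  v_rel = (8, 1),  |v_rel|² = 65
v_rel×d = (8)·(2) − (1)·(15) = 1
since m = R²·65 − 1²:  R² = (1 + 1039) / 65 = 16
R = √16 = 4  ⇒  r_B = 4 − 2 = 2

rB=2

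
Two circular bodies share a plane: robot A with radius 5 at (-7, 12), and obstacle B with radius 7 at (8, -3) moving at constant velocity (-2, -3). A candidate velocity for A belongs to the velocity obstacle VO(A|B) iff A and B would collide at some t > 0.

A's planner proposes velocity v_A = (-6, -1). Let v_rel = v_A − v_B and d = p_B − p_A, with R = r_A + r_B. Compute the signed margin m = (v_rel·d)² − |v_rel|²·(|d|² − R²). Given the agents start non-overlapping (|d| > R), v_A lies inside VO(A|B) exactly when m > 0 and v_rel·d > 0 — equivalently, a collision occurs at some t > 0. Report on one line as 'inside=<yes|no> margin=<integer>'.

d = (15, -15),  |d|² = 450;  R = 5+7 = 12,  c = 450−12² = 306
v_rel = (-4, 2),  |v_rel|² = 20;  v_rel·d = (-4)·(15) + (2)·(-15) = -90
20·t² + 180·t + 306 = 0  ⇒  m = (-90)² − 20·306 = 1980
m = 1980 > 0,  v_rel·d = -90 < 0  ⇒  outside

inside=no margin=1980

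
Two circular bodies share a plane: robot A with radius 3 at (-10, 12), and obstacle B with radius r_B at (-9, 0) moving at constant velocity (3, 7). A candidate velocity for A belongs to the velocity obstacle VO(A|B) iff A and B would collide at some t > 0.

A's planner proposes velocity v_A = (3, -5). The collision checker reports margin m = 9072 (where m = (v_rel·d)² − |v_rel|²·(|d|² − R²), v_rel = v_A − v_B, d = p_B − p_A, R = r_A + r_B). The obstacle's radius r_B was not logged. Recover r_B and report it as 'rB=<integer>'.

m = 9072
d = (1, -12);  v_rel = (0, -12),  |v_rel|² = 144
v_rel×d = (0)·(-12) − (-12)·(1) = 12
since m = R²·144 − 12²:  R² = (144 + 9072) / 144 = 64
R = √64 = 8  ⇒  r_B = 8 − 3 = 5

rB=5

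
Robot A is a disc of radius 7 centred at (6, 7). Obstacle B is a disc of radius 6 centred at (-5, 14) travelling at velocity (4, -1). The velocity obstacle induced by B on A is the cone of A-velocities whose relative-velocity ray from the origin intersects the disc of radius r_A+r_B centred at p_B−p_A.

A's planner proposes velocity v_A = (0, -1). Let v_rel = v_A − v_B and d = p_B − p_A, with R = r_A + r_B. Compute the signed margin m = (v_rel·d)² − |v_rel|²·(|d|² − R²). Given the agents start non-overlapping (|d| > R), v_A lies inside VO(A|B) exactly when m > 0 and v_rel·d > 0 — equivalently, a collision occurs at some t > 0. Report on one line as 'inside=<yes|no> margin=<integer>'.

d = (-11, 7),  |d|² = 170;  R = 7+6 = 13,  c = 170−13² = 1
v_rel = (-4, 0),  |v_rel|² = 16;  v_rel·d = (-4)·(-11) + (0)·(7) = 44
16·t² − 88·t + 1 = 0  ⇒  m = 44² − 16·1 = 1920
m = 1920 > 0,  v_rel·d = 44 > 0  ⇒  inside

inside=yes margin=1920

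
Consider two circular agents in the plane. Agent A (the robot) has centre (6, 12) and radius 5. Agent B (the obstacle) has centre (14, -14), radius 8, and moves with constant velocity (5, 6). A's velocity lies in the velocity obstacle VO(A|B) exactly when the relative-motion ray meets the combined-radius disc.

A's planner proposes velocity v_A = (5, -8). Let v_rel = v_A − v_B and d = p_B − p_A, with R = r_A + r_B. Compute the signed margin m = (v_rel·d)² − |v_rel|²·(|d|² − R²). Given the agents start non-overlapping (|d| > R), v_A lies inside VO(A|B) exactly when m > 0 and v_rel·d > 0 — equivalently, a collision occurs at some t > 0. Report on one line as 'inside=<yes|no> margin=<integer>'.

d = (8, -26),  |d|² = 740;  R = 5+8 = 13,  c = 740−13² = 571
v_rel = (0, -14),  |v_rel|² = 196;  v_rel·d = (0)·(8) + (-14)·(-26) = 364
196·t² − 728·t + 571 = 0  ⇒  m = 364² − 196·571 = 20580
m = 20580 > 0,  v_rel·d = 364 > 0  ⇒  inside

inside=yes margin=20580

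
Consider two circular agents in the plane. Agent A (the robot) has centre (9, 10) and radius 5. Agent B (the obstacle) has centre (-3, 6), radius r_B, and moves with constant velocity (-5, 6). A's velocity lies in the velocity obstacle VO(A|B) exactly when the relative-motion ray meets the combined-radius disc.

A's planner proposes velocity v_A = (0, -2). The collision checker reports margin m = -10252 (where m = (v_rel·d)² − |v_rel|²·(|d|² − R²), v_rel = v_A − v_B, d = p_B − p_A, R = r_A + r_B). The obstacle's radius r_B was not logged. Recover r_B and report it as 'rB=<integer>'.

m = -10252
d = (-12, -4);  v_rel = (5, -8),  |v_rel|² = 89
v_rel×d = (5)·(-4) − (-8)·(-12) = -116
since m = R²·89 − (-116)²:  R² = (13456 + -10252) / 89 = 36
R = √36 = 6  ⇒  r_B = 6 − 5 = 1

rB=1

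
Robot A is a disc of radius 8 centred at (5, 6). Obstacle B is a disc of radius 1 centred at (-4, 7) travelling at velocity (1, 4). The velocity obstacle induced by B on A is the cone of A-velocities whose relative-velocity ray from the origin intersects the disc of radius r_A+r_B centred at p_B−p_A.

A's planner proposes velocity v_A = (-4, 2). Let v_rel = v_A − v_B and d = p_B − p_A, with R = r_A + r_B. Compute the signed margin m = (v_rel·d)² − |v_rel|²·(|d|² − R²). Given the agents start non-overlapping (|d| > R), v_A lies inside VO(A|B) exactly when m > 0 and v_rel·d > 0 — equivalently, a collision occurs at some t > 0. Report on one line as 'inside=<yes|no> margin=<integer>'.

d = (-9, 1),  |d|² = 82;  R = 8+1 = 9,  c = 82−9² = 1
v_rel = (-5, -2),  |v_rel|² = 29;  v_rel·d = (-5)·(-9) + (-2)·(1) = 43
29·t² − 86·t + 1 = 0  ⇒  m = 43² − 29·1 = 1820
m = 1820 > 0,  v_rel·d = 43 > 0  ⇒  inside

inside=yes margin=1820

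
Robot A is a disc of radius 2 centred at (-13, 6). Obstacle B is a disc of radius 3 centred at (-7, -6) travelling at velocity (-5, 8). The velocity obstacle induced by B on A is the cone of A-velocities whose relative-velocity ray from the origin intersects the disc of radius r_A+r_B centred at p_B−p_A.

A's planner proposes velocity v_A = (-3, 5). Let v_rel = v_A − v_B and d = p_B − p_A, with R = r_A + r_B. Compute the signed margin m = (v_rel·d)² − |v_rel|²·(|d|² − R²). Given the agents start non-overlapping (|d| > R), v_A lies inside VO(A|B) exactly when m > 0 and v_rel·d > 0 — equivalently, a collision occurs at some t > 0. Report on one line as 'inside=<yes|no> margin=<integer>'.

d = (6, -12),  |d|² = 180;  R = 2+3 = 5,  c = 180−5² = 155
v_rel = (2, -3),  |v_rel|² = 13;  v_rel·d = (2)·(6) + (-3)·(-12) = 48
13·t² − 96·t + 155 = 0  ⇒  m = 48² − 13·155 = 289
m = 289 > 0,  v_rel·d = 48 > 0  ⇒  inside

inside=yes margin=289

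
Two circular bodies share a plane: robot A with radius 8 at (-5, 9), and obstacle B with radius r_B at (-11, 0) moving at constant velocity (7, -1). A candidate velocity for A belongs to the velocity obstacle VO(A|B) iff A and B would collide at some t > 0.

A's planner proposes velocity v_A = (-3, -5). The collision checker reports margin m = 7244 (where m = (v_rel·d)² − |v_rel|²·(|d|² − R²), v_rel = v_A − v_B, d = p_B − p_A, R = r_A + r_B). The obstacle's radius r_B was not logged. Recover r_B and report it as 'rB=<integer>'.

m = 7244
d = (-6, -9);  v_rel = (-10, -4),  |v_rel|² = 116
v_rel×d = (-10)·(-9) − (-4)·(-6) = 66
since m = R²·116 − 66²:  R² = (4356 + 7244) / 116 = 100
R = √100 = 10  ⇒  r_B = 10 − 8 = 2

rB=2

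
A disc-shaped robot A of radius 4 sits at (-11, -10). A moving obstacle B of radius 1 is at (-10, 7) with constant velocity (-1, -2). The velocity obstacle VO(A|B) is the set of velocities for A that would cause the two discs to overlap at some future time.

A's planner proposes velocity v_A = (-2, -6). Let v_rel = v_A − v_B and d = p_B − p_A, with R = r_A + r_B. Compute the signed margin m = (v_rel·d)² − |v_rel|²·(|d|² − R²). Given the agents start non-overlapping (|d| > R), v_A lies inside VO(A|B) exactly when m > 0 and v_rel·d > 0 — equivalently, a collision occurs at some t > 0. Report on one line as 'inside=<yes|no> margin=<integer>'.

d = (1, 17),  |d|² = 290;  R = 4+1 = 5,  c = 290−5² = 265
v_rel = (-1, -4),  |v_rel|² = 17;  v_rel·d = (-1)·(1) + (-4)·(17) = -69
17·t² + 138·t + 265 = 0  ⇒  m = (-69)² − 17·265 = 256
m = 256 > 0,  v_rel·d = -69 < 0  ⇒  outside

inside=no margin=256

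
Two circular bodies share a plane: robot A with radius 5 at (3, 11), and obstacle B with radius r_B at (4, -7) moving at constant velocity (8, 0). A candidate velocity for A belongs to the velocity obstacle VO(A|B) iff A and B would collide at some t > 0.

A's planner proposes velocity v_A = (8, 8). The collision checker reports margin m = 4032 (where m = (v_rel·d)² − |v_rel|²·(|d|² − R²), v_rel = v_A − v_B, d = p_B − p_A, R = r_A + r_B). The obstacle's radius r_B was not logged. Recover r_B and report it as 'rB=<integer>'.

m = 4032
d = (1, -18);  v_rel = (0, 8),  |v_rel|² = 64
v_rel×d = (0)·(-18) − (8)·(1) = -8
since m = R²·64 − (-8)²:  R² = (64 + 4032) / 64 = 64
R = √64 = 8  ⇒  r_B = 8 − 5 = 3

rB=3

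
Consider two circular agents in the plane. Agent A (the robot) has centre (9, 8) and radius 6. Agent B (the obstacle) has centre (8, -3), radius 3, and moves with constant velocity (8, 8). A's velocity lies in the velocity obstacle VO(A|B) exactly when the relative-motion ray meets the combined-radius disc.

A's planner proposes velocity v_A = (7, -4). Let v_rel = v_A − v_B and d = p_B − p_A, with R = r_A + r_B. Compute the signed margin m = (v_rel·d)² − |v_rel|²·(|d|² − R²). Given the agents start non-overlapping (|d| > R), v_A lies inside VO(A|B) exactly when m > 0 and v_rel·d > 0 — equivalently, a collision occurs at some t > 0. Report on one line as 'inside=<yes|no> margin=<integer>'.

d = (-1, -11),  |d|² = 122;  R = 6+3 = 9,  c = 122−9² = 41
v_rel = (-1, -12),  |v_rel|² = 145;  v_rel·d = (-1)·(-1) + (-12)·(-11) = 133
145·t² − 266·t + 41 = 0  ⇒  m = 133² − 145·41 = 11744
m = 11744 > 0,  v_rel·d = 133 > 0  ⇒  inside

inside=yes margin=11744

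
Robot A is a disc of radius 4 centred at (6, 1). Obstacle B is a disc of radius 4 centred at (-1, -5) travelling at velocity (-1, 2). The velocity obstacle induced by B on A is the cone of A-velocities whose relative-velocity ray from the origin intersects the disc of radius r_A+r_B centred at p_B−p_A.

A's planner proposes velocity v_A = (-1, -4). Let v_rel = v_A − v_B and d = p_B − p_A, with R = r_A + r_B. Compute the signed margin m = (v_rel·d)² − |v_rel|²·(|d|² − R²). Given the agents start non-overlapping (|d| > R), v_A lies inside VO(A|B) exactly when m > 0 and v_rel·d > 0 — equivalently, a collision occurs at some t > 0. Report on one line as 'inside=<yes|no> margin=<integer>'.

d = (-7, -6),  |d|² = 85;  R = 4+4 = 8,  c = 85−8² = 21
v_rel = (0, -6),  |v_rel|² = 36;  v_rel·d = (0)·(-7) + (-6)·(-6) = 36
36·t² − 72·t + 21 = 0  ⇒  m = 36² − 36·21 = 540
m = 540 > 0,  v_rel·d = 36 > 0  ⇒  inside

inside=yes margin=540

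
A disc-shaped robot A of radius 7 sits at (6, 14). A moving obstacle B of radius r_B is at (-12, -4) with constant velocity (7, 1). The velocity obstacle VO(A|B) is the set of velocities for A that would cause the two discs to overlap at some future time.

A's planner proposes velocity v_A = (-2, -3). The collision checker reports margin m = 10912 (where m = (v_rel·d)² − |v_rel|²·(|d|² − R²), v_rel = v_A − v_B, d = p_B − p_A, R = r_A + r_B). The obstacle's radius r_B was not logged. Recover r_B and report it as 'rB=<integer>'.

m = 10912
d = (-18, -18);  v_rel = (-9, -4),  |v_rel|² = 97
v_rel×d = (-9)·(-18) − (-4)·(-18) = 90
since m = R²·97 − 90²:  R² = (8100 + 10912) / 97 = 196
R = √196 = 14  ⇒  r_B = 14 − 7 = 7

rB=7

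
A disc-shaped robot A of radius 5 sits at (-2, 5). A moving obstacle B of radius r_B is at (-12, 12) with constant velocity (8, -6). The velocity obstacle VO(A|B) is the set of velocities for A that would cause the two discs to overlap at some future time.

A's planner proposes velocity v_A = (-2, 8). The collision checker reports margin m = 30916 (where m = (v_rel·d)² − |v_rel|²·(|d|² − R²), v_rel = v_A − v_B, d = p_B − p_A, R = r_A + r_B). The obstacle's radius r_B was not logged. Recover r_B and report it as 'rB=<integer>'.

m = 30916
d = (-10, 7);  v_rel = (-10, 14),  |v_rel|² = 296
v_rel×d = (-10)·(7) − (14)·(-10) = 70
since m = R²·296 − 70²:  R² = (4900 + 30916) / 296 = 121
R = √121 = 11  ⇒  r_B = 11 − 5 = 6

rB=6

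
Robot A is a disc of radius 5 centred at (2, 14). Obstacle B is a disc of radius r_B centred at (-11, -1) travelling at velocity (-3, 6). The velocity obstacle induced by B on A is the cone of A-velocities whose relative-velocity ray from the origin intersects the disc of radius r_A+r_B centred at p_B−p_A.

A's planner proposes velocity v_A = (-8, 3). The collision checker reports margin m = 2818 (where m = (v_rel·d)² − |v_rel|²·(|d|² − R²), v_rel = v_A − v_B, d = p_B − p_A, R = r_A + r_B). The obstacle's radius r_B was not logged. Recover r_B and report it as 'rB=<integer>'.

m = 2818
d = (-13, -15);  v_rel = (-5, -3),  |v_rel|² = 34
v_rel×d = (-5)·(-15) − (-3)·(-13) = 36
since m = R²·34 − 36²:  R² = (1296 + 2818) / 34 = 121
R = √121 = 11  ⇒  r_B = 11 − 5 = 6

rB=6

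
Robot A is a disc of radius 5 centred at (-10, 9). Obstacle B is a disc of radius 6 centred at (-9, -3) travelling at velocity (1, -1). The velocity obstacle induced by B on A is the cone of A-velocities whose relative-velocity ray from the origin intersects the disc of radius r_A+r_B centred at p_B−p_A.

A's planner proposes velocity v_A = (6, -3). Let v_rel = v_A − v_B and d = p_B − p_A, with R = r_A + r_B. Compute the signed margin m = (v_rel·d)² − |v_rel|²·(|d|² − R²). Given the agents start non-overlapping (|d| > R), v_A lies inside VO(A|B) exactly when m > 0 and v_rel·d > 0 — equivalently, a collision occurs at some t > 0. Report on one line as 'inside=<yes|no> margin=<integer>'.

d = (1, -12),  |d|² = 145;  R = 5+6 = 11,  c = 145−11² = 24
v_rel = (5, -2),  |v_rel|² = 29;  v_rel·d = (5)·(1) + (-2)·(-12) = 29
29·t² − 58·t + 24 = 0  ⇒  m = 29² − 29·24 = 145
m = 145 > 0,  v_rel·d = 29 > 0  ⇒  inside

inside=yes margin=145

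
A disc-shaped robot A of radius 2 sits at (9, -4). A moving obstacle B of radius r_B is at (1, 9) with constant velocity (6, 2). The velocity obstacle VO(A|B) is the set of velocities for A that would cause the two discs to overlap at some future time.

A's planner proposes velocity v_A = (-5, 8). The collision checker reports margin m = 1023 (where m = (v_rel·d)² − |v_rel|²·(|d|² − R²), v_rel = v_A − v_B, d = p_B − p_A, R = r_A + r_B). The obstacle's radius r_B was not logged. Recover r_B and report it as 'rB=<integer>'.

m = 1023
d = (-8, 13);  v_rel = (-11, 6),  |v_rel|² = 157
v_rel×d = (-11)·(13) − (6)·(-8) = -95
since m = R²·157 − (-95)²:  R² = (9025 + 1023) / 157 = 64
R = √64 = 8  ⇒  r_B = 8 − 2 = 6

rB=6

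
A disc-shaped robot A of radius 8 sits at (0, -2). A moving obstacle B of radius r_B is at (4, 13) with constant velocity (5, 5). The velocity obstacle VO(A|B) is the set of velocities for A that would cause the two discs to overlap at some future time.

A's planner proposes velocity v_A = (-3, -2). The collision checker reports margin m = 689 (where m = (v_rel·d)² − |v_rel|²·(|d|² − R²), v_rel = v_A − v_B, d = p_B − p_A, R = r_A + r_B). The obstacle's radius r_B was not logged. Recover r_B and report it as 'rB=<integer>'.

m = 689
d = (4, 15);  v_rel = (-8, -7),  |v_rel|² = 113
v_rel×d = (-8)·(15) − (-7)·(4) = -92
since m = R²·113 − (-92)²:  R² = (8464 + 689) / 113 = 81
R = √81 = 9  ⇒  r_B = 9 − 8 = 1

rB=1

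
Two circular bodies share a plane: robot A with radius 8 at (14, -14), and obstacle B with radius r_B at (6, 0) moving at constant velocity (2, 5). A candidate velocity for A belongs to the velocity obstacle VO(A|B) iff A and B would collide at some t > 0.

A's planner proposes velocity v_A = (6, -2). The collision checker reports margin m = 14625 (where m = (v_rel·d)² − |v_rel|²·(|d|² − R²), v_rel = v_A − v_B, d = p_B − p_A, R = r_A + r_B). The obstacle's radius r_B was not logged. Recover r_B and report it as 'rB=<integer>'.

m = 14625
d = (-8, 14);  v_rel = (4, -7),  |v_rel|² = 65
v_rel×d = (4)·(14) − (-7)·(-8) = 0
since m = R²·65 − 0²:  R² = (0 + 14625) / 65 = 225
R = √225 = 15  ⇒  r_B = 15 − 8 = 7

rB=7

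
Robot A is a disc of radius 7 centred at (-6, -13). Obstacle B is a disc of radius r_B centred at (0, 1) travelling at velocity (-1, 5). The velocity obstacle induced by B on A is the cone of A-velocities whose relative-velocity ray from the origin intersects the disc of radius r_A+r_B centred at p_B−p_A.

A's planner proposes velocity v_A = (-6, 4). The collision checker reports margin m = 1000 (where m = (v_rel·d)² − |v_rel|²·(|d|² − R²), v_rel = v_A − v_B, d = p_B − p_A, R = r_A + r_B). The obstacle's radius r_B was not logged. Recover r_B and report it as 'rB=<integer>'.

m = 1000
d = (6, 14);  v_rel = (-5, -1),  |v_rel|² = 26
v_rel×d = (-5)·(14) − (-1)·(6) = -64
since m = R²·26 − (-64)²:  R² = (4096 + 1000) / 26 = 196
R = √196 = 14  ⇒  r_B = 14 − 7 = 7

rB=7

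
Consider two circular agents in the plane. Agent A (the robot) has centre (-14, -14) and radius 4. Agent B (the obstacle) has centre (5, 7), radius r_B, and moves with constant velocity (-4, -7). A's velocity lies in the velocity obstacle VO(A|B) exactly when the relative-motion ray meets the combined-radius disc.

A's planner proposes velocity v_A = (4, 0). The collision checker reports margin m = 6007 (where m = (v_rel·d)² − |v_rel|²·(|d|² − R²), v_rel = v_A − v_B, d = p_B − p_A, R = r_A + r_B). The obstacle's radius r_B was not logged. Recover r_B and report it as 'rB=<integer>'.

m = 6007
d = (19, 21);  v_rel = (8, 7),  |v_rel|² = 113
v_rel×d = (8)·(21) − (7)·(19) = 35
since m = R²·113 − 35²:  R² = (1225 + 6007) / 113 = 64
R = √64 = 8  ⇒  r_B = 8 − 4 = 4

rB=4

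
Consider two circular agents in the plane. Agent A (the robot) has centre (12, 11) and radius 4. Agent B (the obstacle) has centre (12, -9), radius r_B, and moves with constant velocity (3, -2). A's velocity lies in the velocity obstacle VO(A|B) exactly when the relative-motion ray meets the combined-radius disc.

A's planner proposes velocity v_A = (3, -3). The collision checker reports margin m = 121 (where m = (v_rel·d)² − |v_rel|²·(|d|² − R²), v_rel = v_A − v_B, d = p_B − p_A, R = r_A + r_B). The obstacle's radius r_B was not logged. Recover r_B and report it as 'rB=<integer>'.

m = 121
d = (0, -20);  v_rel = (0, -1),  |v_rel|² = 1
v_rel×d = (0)·(-20) − (-1)·(0) = 0
since m = R²·1 − 0²:  R² = (0 + 121) / 1 = 121
R = √121 = 11  ⇒  r_B = 11 − 4 = 7

rB=7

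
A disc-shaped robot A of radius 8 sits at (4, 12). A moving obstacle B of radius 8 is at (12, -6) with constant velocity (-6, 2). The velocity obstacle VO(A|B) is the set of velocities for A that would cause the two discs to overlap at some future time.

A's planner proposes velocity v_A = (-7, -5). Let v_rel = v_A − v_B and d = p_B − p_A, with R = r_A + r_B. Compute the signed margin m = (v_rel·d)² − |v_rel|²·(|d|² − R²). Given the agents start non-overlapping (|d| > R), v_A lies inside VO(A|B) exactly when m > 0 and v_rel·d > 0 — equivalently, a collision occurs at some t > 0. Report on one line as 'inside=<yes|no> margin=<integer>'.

d = (8, -18),  |d|² = 388;  R = 8+8 = 16,  c = 388−16² = 132
v_rel = (-1, -7),  |v_rel|² = 50;  v_rel·d = (-1)·(8) + (-7)·(-18) = 118
50·t² − 236·t + 132 = 0  ⇒  m = 118² − 50·132 = 7324
m = 7324 > 0,  v_rel·d = 118 > 0  ⇒  inside

inside=yes margin=7324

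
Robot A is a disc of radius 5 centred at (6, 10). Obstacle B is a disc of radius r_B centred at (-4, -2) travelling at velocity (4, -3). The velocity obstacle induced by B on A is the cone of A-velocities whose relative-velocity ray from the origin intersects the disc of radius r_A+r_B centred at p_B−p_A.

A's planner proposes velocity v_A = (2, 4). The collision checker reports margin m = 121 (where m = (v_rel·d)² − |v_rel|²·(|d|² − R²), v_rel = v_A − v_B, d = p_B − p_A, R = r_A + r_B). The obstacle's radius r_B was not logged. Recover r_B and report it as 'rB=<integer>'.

m = 121
d = (-10, -12);  v_rel = (-2, 7),  |v_rel|² = 53
v_rel×d = (-2)·(-12) − (7)·(-10) = 94
since m = R²·53 − 94²:  R² = (8836 + 121) / 53 = 169
R = √169 = 13  ⇒  r_B = 13 − 5 = 8

rB=8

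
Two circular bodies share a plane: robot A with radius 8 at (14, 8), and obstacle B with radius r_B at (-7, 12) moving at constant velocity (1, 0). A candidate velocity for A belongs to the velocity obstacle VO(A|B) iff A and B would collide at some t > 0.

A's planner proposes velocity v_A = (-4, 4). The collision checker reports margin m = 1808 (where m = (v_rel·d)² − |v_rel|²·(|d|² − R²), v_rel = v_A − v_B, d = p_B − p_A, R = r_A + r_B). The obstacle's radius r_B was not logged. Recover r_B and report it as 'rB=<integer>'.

m = 1808
d = (-21, 4);  v_rel = (-5, 4),  |v_rel|² = 41
v_rel×d = (-5)·(4) − (4)·(-21) = 64
since m = R²·41 − 64²:  R² = (4096 + 1808) / 41 = 144
R = √144 = 12  ⇒  r_B = 12 − 8 = 4

rB=4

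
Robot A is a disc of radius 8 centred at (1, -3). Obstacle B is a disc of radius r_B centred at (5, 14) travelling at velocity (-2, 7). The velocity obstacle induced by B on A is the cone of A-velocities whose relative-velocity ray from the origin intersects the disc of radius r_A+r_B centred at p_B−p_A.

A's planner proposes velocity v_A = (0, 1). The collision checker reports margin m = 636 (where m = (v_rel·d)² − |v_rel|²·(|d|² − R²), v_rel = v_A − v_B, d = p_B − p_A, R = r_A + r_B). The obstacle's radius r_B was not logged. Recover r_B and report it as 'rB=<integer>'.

m = 636
d = (4, 17);  v_rel = (2, -6),  |v_rel|² = 40
v_rel×d = (2)·(17) − (-6)·(4) = 58
since m = R²·40 − 58²:  R² = (3364 + 636) / 40 = 100
R = √100 = 10  ⇒  r_B = 10 − 8 = 2

rB=2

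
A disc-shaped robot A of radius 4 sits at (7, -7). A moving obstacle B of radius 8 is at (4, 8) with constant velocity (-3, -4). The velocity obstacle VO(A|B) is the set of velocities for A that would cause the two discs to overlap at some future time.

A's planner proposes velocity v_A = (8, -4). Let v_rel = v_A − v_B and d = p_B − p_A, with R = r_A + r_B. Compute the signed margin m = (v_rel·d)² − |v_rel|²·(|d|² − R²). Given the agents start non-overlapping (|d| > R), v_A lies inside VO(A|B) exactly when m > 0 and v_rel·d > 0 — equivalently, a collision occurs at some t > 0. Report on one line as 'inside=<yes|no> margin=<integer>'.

d = (-3, 15),  |d|² = 234;  R = 4+8 = 12,  c = 234−12² = 90
v_rel = (11, 0),  |v_rel|² = 121;  v_rel·d = (11)·(-3) + (0)·(15) = -33
121·t² + 66·t + 90 = 0  ⇒  m = (-33)² − 121·90 = -9801
m = -9801 < 0,  v_rel·d = -33 < 0  ⇒  outside

inside=no margin=-9801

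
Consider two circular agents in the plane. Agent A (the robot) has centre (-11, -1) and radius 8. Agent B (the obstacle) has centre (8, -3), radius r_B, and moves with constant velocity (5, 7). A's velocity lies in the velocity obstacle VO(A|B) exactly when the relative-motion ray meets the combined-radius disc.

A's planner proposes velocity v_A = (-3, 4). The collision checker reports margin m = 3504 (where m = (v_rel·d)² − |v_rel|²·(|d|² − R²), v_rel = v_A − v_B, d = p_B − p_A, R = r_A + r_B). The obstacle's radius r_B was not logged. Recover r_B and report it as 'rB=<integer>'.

m = 3504
d = (19, -2);  v_rel = (-8, -3),  |v_rel|² = 73
v_rel×d = (-8)·(-2) − (-3)·(19) = 73
since m = R²·73 − 73²:  R² = (5329 + 3504) / 73 = 121
R = √121 = 11  ⇒  r_B = 11 − 8 = 3

rB=3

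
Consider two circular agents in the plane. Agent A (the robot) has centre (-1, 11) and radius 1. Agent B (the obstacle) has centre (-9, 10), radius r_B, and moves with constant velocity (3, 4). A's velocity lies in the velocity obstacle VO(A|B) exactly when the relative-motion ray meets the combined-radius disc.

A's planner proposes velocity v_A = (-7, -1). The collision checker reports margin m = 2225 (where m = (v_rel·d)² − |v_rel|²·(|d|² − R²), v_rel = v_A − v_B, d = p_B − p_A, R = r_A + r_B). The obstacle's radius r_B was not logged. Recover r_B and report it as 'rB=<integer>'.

m = 2225
d = (-8, -1);  v_rel = (-10, -5),  |v_rel|² = 125
v_rel×d = (-10)·(-1) − (-5)·(-8) = -30
since m = R²·125 − (-30)²:  R² = (900 + 2225) / 125 = 25
R = √25 = 5  ⇒  r_B = 5 − 1 = 4

rB=4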